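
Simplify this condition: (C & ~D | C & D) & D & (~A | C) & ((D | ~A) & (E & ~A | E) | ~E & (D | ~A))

(C & ~D | C & D) & D & (~A | C) & ((D | ~A) & (E & ~A | E) | ~E & (D | ~A))
= (C & ~D | C & D) & D & (~A | C) & ((D | ~A) & E | ~E & (D | ~A))
= (C & ~D | C & D) & D & (~A | C) & (D | ~A)
= C & D & (~A | C) & (D | ~A)
= C & D & (C & D | ~A)
= C & D

C & D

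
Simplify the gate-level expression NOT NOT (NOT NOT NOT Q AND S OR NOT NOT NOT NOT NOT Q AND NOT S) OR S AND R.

NOT NOT (NOT NOT NOT Q AND S OR NOT NOT NOT NOT NOT Q AND NOT S) OR S AND R
= NOT NOT (NOT NOT NOT Q AND S OR NOT NOT NOT Q AND NOT S) OR S AND R   [double negation]
= NOT NOT NOT NOT NOT Q OR S AND R   [distribution]
= NOT NOT NOT Q OR S AND R   [double negation]
= NOT Q OR S AND R   [double negation]

NOT Q OR S AND R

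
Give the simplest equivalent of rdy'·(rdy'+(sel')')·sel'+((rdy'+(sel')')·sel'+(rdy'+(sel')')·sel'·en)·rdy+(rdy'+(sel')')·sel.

rdy'·(rdy'+(sel')')·sel'+((rdy'+(sel')')·sel'+(rdy'+(sel')')·sel'·en)·rdy+(rdy'+(sel')')·sel
= rdy'·(rdy'+(sel')')·sel'+(rdy'+(sel')')·sel'·rdy+(rdy'+(sel')')·sel   (absorption)
= (rdy'+(sel')')·sel'+(rdy'+(sel')')·sel   (distribution)
= rdy'+(sel')'   (distribution)
= rdy'+sel   (double negation)

rdy'+sel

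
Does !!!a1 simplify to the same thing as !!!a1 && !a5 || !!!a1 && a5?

E1: !!!a1
    = !a1
E2: !!!a1 && !a5 || !!!a1 && a5
    = !!!a1
    = !a1
Both reduce to !a1, so they are equivalent.

Yes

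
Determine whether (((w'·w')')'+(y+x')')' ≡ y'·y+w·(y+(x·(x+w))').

Yes

E1: (((w'·w')')'+(y+x')')'
    = ((w+w)'+(y+x')')'
    = (w'+(y+x')')'
    = w·(y+x')
E2: y'·y+w·(y+(x·(x+w))')
    = y'·y+w·(y+x')
    = w·(y+x')
Both reduce to w·(y+x'), so they are equivalent.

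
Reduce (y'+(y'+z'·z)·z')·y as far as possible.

0

(y'+(y'+z'·z)·z')·y
= (y'+y'·z')·y   [complement / identity]
= y'·y   [absorption]
= 0   [complement]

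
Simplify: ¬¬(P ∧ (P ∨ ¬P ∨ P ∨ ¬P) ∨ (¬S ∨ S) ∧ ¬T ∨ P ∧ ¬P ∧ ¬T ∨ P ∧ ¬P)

¬¬(P ∧ (P ∨ ¬P ∨ P ∨ ¬P) ∨ (¬S ∨ S) ∧ ¬T ∨ P ∧ ¬P ∧ ¬T ∨ P ∧ ¬P)
= ¬¬(P ∧ (P ∨ ¬P ∨ P ∨ ¬P) ∨ (¬S ∨ S) ∧ ¬T ∨ P ∧ ¬P)   (absorption)
= ¬¬(P ∧ (P ∨ ¬P ∨ P ∨ ¬P) ∨ ¬T ∨ P ∧ ¬P)   (complement / identity)
= ¬¬(P ∧ (P ∨ ¬P) ∨ ¬T ∨ P ∧ ¬P)   (idempotence)
= ¬¬(P ∨ ¬T ∨ P ∧ ¬P)   (complement / identity)
= ¬¬(P ∨ ¬T)   (complement / identity)
= P ∨ ¬T   (double negation)

P ∨ ¬T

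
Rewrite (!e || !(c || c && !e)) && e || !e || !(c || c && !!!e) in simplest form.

!e || !c

(!e || !(c || c && !e)) && e || !e || !(c || c && !!!e)
= (!e || !(c || c && !e)) && e || !e || !(c || c && !e)
= !e || !(c || c && !e)
= !e || !c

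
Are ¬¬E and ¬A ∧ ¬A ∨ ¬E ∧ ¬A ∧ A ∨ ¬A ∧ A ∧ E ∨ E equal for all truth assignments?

No

E1: ¬¬E
    = E
E2: ¬A ∧ ¬A ∨ ¬E ∧ ¬A ∧ A ∨ ¬A ∧ A ∧ E ∨ E
    = ¬A ∧ ¬A ∨ ¬A ∧ A ∨ E
    = ¬A ∨ E
These differ: at A=0, E=0, E1 = 0 but E2 = 1.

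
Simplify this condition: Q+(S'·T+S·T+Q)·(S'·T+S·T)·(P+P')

Q+(S'·T+S·T+Q)·(S'·T+S·T)·(P+P')
= Q+(S'·T+S·T+Q)·(S'·T+S·T)   [complement / identity]
= Q+S'·T+S·T   [absorption]
= Q+T   [distribution]

Q+T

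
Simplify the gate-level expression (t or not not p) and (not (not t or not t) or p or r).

t or p

(t or not not p) and (not (not t or not t) or p or r)
= (t or not not p) and (t and t or p or r)   (De Morgan)
= (t or p) and (t and t or p or r)   (double negation)
= (t or p) and (t or p or r)   (idempotence)
= t or p   (absorption)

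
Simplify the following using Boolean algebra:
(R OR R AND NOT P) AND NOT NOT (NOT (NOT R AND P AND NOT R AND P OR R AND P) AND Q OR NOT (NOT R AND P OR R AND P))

R AND NOT P

(R OR R AND NOT P) AND NOT NOT (NOT (NOT R AND P AND NOT R AND P OR R AND P) AND Q OR NOT (NOT R AND P OR R AND P))
= (R OR R AND NOT P) AND NOT NOT (NOT (NOT R AND P OR R AND P) AND Q OR NOT (NOT R AND P OR R AND P))   — idempotence
= (R OR R AND NOT P) AND NOT NOT NOT (NOT R AND P OR R AND P)   — absorption
= (R OR R AND NOT P) AND NOT NOT NOT P   — distribution
= R AND NOT NOT NOT P   — absorption
= R AND NOT P   — double negation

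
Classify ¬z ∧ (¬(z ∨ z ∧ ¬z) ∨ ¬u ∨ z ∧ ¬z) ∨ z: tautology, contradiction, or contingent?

tautology

¬z ∧ (¬(z ∨ z ∧ ¬z) ∨ ¬u ∨ z ∧ ¬z) ∨ z
= ¬z ∧ (¬z ∨ ¬u ∨ z ∧ ¬z) ∨ z   (complement / identity)
= ¬z ∧ (¬z ∨ ¬u) ∨ z   (complement / identity)
= ¬z ∨ z   (absorption)
= True   (complement)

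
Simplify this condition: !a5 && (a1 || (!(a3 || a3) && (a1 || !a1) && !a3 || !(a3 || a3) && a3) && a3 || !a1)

!a5 && (a1 || (!(a3 || a3) && (a1 || !a1) && !a3 || !(a3 || a3) && a3) && a3 || !a1)
= !a5 && (a1 || (!(a3 || a3) && !a3 || !(a3 || a3) && a3) && a3 || !a1)   — complement / identity
= !a5 && (a1 || !(a3 || a3) && a3 || !a1)   — distribution
= !a5 && (a1 || !a3 && a3 || !a1)   — idempotence
= !a5 && (a1 || !a1)   — complement / identity
= !a5   — complement / identity

!a5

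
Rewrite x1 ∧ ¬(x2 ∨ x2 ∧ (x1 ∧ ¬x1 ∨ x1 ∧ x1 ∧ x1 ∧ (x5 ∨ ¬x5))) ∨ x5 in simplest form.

x1 ∧ ¬(x2 ∨ x2 ∧ (x1 ∧ ¬x1 ∨ x1 ∧ x1 ∧ x1 ∧ (x5 ∨ ¬x5))) ∨ x5
= x1 ∧ ¬(x2 ∨ x2 ∧ (x1 ∧ ¬x1 ∨ x1 ∧ x1 ∧ x1)) ∨ x5   (complement / identity)
= x1 ∧ ¬(x2 ∨ x2 ∧ (x1 ∧ ¬x1 ∨ x1 ∧ x1)) ∨ x5   (idempotence)
= x1 ∧ ¬(x2 ∨ x2 ∧ x1) ∨ x5   (distribution)
= x1 ∧ ¬x2 ∨ x5   (absorption)

x1 ∧ ¬x2 ∨ x5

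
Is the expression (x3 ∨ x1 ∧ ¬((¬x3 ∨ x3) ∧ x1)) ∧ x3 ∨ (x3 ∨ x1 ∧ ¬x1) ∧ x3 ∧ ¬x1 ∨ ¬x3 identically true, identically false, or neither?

identically true

(x3 ∨ x1 ∧ ¬((¬x3 ∨ x3) ∧ x1)) ∧ x3 ∨ (x3 ∨ x1 ∧ ¬x1) ∧ x3 ∧ ¬x1 ∨ ¬x3
= (x3 ∨ x1 ∧ ¬x1) ∧ x3 ∨ (x3 ∨ x1 ∧ ¬x1) ∧ x3 ∧ ¬x1 ∨ ¬x3
= (x3 ∨ x1 ∧ ¬x1) ∧ x3 ∨ ¬x3
= x3 ∧ x3 ∨ ¬x3
= x3 ∨ ¬x3
= True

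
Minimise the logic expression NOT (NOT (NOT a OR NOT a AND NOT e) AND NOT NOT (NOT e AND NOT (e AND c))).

NOT (NOT (NOT a OR NOT a AND NOT e) AND NOT NOT (NOT e AND NOT (e AND c)))
= NOT (NOT (NOT a OR NOT a AND NOT e) AND NOT (e OR e AND c))
= NOT a OR NOT a AND NOT e OR e OR e AND c
= NOT a OR NOT a AND NOT e OR e
= NOT a OR e

NOT a OR e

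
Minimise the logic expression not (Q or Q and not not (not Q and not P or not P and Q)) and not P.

not Q and not P

not (Q or Q and not not (not Q and not P or not P and Q)) and not P
= not (Q or Q and not not not P) and not P   [distribution]
= not (Q or Q and not P) and not P   [double negation]
= not Q and not P   [absorption]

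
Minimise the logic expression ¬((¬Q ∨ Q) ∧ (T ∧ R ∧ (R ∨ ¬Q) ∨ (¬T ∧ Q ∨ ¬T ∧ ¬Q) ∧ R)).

¬((¬Q ∨ Q) ∧ (T ∧ R ∧ (R ∨ ¬Q) ∨ (¬T ∧ Q ∨ ¬T ∧ ¬Q) ∧ R))
= ¬((¬Q ∨ Q) ∧ (T ∧ R ∨ (¬T ∧ Q ∨ ¬T ∧ ¬Q) ∧ R))   (absorption)
= ¬((¬Q ∨ Q) ∧ (T ∧ R ∨ ¬T ∧ R))   (distribution)
= ¬((¬Q ∨ Q) ∧ R)   (distribution)
= ¬R   (complement / identity)

¬R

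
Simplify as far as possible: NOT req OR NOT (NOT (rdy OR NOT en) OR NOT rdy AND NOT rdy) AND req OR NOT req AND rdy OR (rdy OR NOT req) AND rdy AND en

NOT req OR NOT (NOT (rdy OR NOT en) OR NOT rdy AND NOT rdy) AND req OR NOT req AND rdy OR (rdy OR NOT req) AND rdy AND en
= NOT req OR NOT (NOT (rdy OR NOT en) OR NOT rdy) AND req OR NOT req AND rdy OR (rdy OR NOT req) AND rdy AND en   [idempotence]
= NOT req OR (rdy OR NOT en) AND rdy AND req OR NOT req AND rdy OR (rdy OR NOT req) AND rdy AND en   [De Morgan]
= NOT req OR rdy AND req OR NOT req AND rdy OR (rdy OR NOT req) AND rdy AND en   [absorption]
= NOT req OR rdy OR (rdy OR NOT req) AND rdy AND en   [distribution]
= NOT req OR rdy OR rdy AND en   [absorption]
= NOT req OR rdy   [absorption]

NOT req OR rdy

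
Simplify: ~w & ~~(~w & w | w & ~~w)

0

~w & ~~(~w & w | w & ~~w)
= ~w & ~~(~w & w | w & w)   — double negation
= ~w & ~~w   — distribution
= ~w & w   — double negation
= 0   — complement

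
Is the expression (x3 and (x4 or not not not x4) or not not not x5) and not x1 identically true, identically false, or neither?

neither

(x3 and (x4 or not not not x4) or not not not x5) and not x1
= (x3 and (x4 or not not not x4) or not x5) and not x1
= (x3 and (x4 or not x4) or not x5) and not x1
= (x3 or not x5) and not x1
This depends on x1, x3, x5, so it is not a constant.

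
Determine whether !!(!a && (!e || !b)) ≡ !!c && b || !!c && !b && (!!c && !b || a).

No

E1: !!(!a && (!e || !b))
    = !a && (!e || !b)   (double negation)
E2: !!c && b || !!c && !b && (!!c && !b || a)
    = !!c && b || !!c && !b   (absorption)
    = !!c   (distribution)
    = c   (double negation)
These differ: at a=1, b=1, c=1, e=0, E1 = 0 but E2 = 1.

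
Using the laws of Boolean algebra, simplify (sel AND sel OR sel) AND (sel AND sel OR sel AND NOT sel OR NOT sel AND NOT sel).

(sel AND sel OR sel) AND (sel AND sel OR sel AND NOT sel OR NOT sel AND NOT sel)
= (sel AND sel OR sel) AND (sel AND sel OR NOT sel)   — distribution
= sel AND sel OR sel AND NOT sel   — distribution
= sel   — distribution

sel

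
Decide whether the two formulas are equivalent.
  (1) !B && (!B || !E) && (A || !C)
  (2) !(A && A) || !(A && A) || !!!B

E1: !B && (!B || !E) && (A || !C)
    = !B && (A || !C)   — absorption
E2: !(A && A) || !(A && A) || !!!B
    = !(A && A) || !(A && A) || !B   — double negation
    = !(A && A) || !B   — idempotence
    = !A || !B   — idempotence
These differ: at A=0, B=1, C=1, E=1, E1 = 0 but E2 = 1.

No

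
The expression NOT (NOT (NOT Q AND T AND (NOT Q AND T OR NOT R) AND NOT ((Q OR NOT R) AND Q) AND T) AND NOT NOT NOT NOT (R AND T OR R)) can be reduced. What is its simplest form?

NOT (NOT (NOT Q AND T AND (NOT Q AND T OR NOT R) AND NOT ((Q OR NOT R) AND Q) AND T) AND NOT NOT NOT NOT (R AND T OR R))
= NOT (NOT (NOT Q AND T AND (NOT Q AND T OR NOT R) AND NOT Q AND T) AND NOT NOT NOT NOT (R AND T OR R))   [absorption]
= NOT (NOT (NOT Q AND T AND NOT Q AND T) AND NOT NOT NOT NOT (R AND T OR R))   [absorption]
= NOT (NOT (NOT Q AND T AND NOT Q AND T) AND NOT NOT NOT NOT R)   [absorption]
= NOT (NOT (NOT Q AND T AND NOT Q AND T) AND NOT NOT R)   [double negation]
= NOT (NOT (NOT Q AND T) AND NOT NOT R)   [idempotence]
= NOT Q AND T OR NOT R   [De Morgan]

NOT Q AND T OR NOT R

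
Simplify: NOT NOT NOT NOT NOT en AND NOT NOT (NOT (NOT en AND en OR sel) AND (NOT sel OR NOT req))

NOT en AND NOT sel

NOT NOT NOT NOT NOT en AND NOT NOT (NOT (NOT en AND en OR sel) AND (NOT sel OR NOT req))
= NOT NOT NOT NOT NOT en AND NOT NOT (NOT sel AND (NOT sel OR NOT req))   — complement / identity
= NOT NOT NOT NOT NOT en AND NOT NOT NOT sel   — absorption
= NOT NOT NOT en AND NOT NOT NOT sel   — double negation
= NOT en AND NOT NOT NOT sel   — double negation
= NOT en AND NOT sel   — double negation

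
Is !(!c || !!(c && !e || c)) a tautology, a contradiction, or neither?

!(!c || !!(c && !e || c))
= c && !(c && !e || c)   (De Morgan)
= c && !c   (absorption)
= false   (complement)

contradiction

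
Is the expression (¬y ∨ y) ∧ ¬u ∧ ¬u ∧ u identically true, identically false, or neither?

identically false

(¬y ∨ y) ∧ ¬u ∧ ¬u ∧ u
= ¬u ∧ ¬u ∧ u   — complement / identity
= ¬u ∧ u   — idempotence
= False   — complement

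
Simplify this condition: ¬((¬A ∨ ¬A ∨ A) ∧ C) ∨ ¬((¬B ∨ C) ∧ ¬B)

¬((¬A ∨ ¬A ∨ A) ∧ C) ∨ ¬((¬B ∨ C) ∧ ¬B)
= ¬((¬A ∨ A) ∧ C) ∨ ¬((¬B ∨ C) ∧ ¬B)   [idempotence]
= ¬C ∨ ¬((¬B ∨ C) ∧ ¬B)   [complement / identity]
= ¬C ∨ ¬¬B   [absorption]
= ¬C ∨ B   [double negation]

¬C ∨ B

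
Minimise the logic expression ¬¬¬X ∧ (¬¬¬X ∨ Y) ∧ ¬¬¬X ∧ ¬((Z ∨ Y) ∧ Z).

¬¬¬X ∧ (¬¬¬X ∨ Y) ∧ ¬¬¬X ∧ ¬((Z ∨ Y) ∧ Z)
= ¬¬¬X ∧ ¬¬¬X ∧ ¬((Z ∨ Y) ∧ Z)   (absorption)
= ¬¬¬X ∧ ¬((Z ∨ Y) ∧ Z)   (idempotence)
= ¬X ∧ ¬((Z ∨ Y) ∧ Z)   (double negation)
= ¬X ∧ ¬Z   (absorption)

¬X ∧ ¬Z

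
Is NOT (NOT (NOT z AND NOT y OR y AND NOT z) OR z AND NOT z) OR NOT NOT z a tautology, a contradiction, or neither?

NOT (NOT (NOT z AND NOT y OR y AND NOT z) OR z AND NOT z) OR NOT NOT z
= NOT (NOT (NOT z AND NOT y OR y AND NOT z) OR z AND NOT z) OR z   — double negation
= NOT NOT (NOT z AND NOT y OR y AND NOT z) OR z   — complement / identity
= NOT NOT NOT z OR z   — distribution
= NOT z OR z   — double negation
= TRUE   — complement

tautology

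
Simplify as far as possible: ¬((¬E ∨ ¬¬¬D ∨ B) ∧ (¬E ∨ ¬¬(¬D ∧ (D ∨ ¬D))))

¬((¬E ∨ ¬¬¬D ∨ B) ∧ (¬E ∨ ¬¬(¬D ∧ (D ∨ ¬D))))
= ¬((¬E ∨ ¬¬¬D ∨ B) ∧ (¬E ∨ ¬¬¬D))   [complement / identity]
= ¬(¬E ∨ ¬¬¬D)   [absorption]
= ¬(¬E ∨ ¬D)   [double negation]
= E ∧ D   [De Morgan]

E ∧ D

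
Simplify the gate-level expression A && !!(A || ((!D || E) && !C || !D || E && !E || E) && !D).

A && !!(A || ((!D || E) && !C || !D || E && !E || E) && !D)
= A && !!(A || ((!D || E) && !C || !D || E) && !D)   (complement / identity)
= A && !!(A || (!D || E) && !D)   (absorption)
= A && (A || (!D || E) && !D)   (double negation)
= A && (A || !D)   (absorption)
= A   (absorption)

A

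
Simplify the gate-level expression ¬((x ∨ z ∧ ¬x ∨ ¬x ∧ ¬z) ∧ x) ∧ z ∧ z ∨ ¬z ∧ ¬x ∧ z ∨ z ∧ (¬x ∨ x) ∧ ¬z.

¬((x ∨ z ∧ ¬x ∨ ¬x ∧ ¬z) ∧ x) ∧ z ∧ z ∨ ¬z ∧ ¬x ∧ z ∨ z ∧ (¬x ∨ x) ∧ ¬z
= ¬((x ∨ ¬x) ∧ x) ∧ z ∧ z ∨ ¬z ∧ ¬x ∧ z ∨ z ∧ (¬x ∨ x) ∧ ¬z   — distribution
= ¬x ∧ z ∧ z ∨ ¬z ∧ ¬x ∧ z ∨ z ∧ (¬x ∨ x) ∧ ¬z   — complement / identity
= ¬x ∧ z ∧ z ∨ ¬z ∧ ¬x ∧ z ∨ z ∧ ¬z   — complement / identity
= ¬x ∧ z ∨ z ∧ ¬z   — distribution
= ¬x ∧ z   — complement / identity

¬x ∧ z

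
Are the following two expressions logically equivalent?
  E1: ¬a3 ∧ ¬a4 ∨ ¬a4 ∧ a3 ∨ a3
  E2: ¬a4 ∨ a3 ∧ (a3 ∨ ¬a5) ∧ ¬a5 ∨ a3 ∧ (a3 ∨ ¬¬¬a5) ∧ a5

E1: ¬a3 ∧ ¬a4 ∨ ¬a4 ∧ a3 ∨ a3
    = (¬a3 ∨ a3) ∧ ¬a4 ∨ a3   (distribution)
    = ¬a4 ∨ a3   (complement / identity)
E2: ¬a4 ∨ a3 ∧ (a3 ∨ ¬a5) ∧ ¬a5 ∨ a3 ∧ (a3 ∨ ¬¬¬a5) ∧ a5
    = ¬a4 ∨ a3 ∧ (a3 ∨ ¬a5) ∧ ¬a5 ∨ a3 ∧ (a3 ∨ ¬a5) ∧ a5   (double negation)
    = ¬a4 ∨ a3 ∧ (a3 ∨ ¬a5)   (distribution)
    = ¬a4 ∨ a3   (absorption)
Both reduce to ¬a4 ∨ a3, so they are equivalent.

Yes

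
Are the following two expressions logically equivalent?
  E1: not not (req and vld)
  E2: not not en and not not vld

E1: not not (req and vld)
    = req and vld   — double negation
E2: not not en and not not vld
    = en and not not vld   — double negation
    = en and vld   — double negation
These differ: at en=0, req=1, vld=1, E1 = 1 but E2 = 0.

No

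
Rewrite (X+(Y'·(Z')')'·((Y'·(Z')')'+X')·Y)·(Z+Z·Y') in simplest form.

(X+(Y'·(Z')')'·((Y'·(Z')')'+X')·Y)·(Z+Z·Y')
= (X+(Y'·(Z')')'·((Y'·(Z')')'+X')·Y)·Z   [absorption]
= (X+(Y'·(Z')')'·Y)·Z   [absorption]
= (X+(Y+Z')·Y)·Z   [De Morgan]
= (X+Y)·Z   [absorption]

(X+Y)·Z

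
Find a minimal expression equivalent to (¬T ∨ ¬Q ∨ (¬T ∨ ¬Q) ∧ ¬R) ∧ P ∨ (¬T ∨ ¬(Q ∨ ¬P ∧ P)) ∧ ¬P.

¬T ∨ ¬Q

(¬T ∨ ¬Q ∨ (¬T ∨ ¬Q) ∧ ¬R) ∧ P ∨ (¬T ∨ ¬(Q ∨ ¬P ∧ P)) ∧ ¬P
= (¬T ∨ ¬Q ∨ (¬T ∨ ¬Q) ∧ ¬R) ∧ P ∨ (¬T ∨ ¬Q) ∧ ¬P
= (¬T ∨ ¬Q) ∧ P ∨ (¬T ∨ ¬Q) ∧ ¬P
= ¬T ∨ ¬Q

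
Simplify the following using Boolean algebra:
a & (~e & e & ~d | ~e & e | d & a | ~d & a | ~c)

a

a & (~e & e & ~d | ~e & e | d & a | ~d & a | ~c)
= a & (~e & e & ~d | ~e & e | a | ~c)   (distribution)
= a & (~e & e | a | ~c)   (absorption)
= a & (a | ~c)   (complement / identity)
= a   (absorption)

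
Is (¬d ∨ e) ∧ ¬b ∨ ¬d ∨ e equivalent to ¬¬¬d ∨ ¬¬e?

E1: (¬d ∨ e) ∧ ¬b ∨ ¬d ∨ e
    = ¬d ∨ e   — absorption
E2: ¬¬¬d ∨ ¬¬e
    = ¬¬¬d ∨ e   — double negation
    = ¬d ∨ e   — double negation
Both reduce to ¬d ∨ e, so they are equivalent.

Yes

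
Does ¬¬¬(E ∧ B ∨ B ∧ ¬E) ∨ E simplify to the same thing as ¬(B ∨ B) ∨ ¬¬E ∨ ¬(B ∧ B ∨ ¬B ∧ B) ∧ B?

E1: ¬¬¬(E ∧ B ∨ B ∧ ¬E) ∨ E
    = ¬¬¬B ∨ E   (distribution)
    = ¬B ∨ E   (double negation)
E2: ¬(B ∨ B) ∨ ¬¬E ∨ ¬(B ∧ B ∨ ¬B ∧ B) ∧ B
    = ¬(B ∨ B) ∨ ¬¬E ∨ ¬B ∧ B   (distribution)
    = ¬(B ∨ B) ∨ ¬¬E   (complement / identity)
    = ¬(B ∨ B) ∨ E   (double negation)
    = ¬B ∨ E   (idempotence)
Both reduce to ¬B ∨ E, so they are equivalent.

Yes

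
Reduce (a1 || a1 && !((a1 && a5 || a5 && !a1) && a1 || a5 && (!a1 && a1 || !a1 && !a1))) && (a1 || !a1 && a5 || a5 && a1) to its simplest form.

a1

(a1 || a1 && !((a1 && a5 || a5 && !a1) && a1 || a5 && (!a1 && a1 || !a1 && !a1))) && (a1 || !a1 && a5 || a5 && a1)
= (a1 || a1 && !(a5 && a1 || a5 && (!a1 && a1 || !a1 && !a1))) && (a1 || !a1 && a5 || a5 && a1)   (distribution)
= (a1 || a1 && !(a5 && a1 || a5 && (!a1 && a1 || !a1 && !a1))) && (a1 || a5)   (distribution)
= (a1 || a1 && !(a5 && a1 || a5 && !a1)) && (a1 || a5)   (distribution)
= (a1 || a1 && !a5) && (a1 || a5)   (distribution)
= a1 && (a1 || a5)   (absorption)
= a1   (absorption)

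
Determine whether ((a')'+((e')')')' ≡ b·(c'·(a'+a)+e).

E1: ((a')'+((e')')')'
    = ((a')'+e')'   [double negation]
    = a'·e   [De Morgan]
E2: b·(c'·(a'+a)+e)
    = b·(c'+e)   [complement / identity]
These differ: at a=0, b=0, c=0, e=1, E1 = 1 but E2 = 0.

No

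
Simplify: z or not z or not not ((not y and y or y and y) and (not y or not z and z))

z or not z or not not ((not y and y or y and y) and (not y or not z and z))
= z or not z or not not (y and (not y or not z and z))   (distribution)
= z or not z or y and (not y or not z and z)   (double negation)
= z or not z or y and not y   (complement / identity)
= z or not z   (complement / identity)
= True   (complement)

True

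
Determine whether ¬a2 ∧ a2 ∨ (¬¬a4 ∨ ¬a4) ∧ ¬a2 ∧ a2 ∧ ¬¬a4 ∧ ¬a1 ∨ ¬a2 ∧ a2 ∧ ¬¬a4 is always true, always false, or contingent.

always false

¬a2 ∧ a2 ∨ (¬¬a4 ∨ ¬a4) ∧ ¬a2 ∧ a2 ∧ ¬¬a4 ∧ ¬a1 ∨ ¬a2 ∧ a2 ∧ ¬¬a4
= ¬a2 ∧ a2 ∨ (a4 ∨ ¬a4) ∧ ¬a2 ∧ a2 ∧ ¬¬a4 ∧ ¬a1 ∨ ¬a2 ∧ a2 ∧ ¬¬a4   — double negation
= ¬a2 ∧ a2 ∨ ¬a2 ∧ a2 ∧ ¬¬a4 ∧ ¬a1 ∨ ¬a2 ∧ a2 ∧ ¬¬a4   — complement / identity
= ¬a2 ∧ a2 ∨ ¬a2 ∧ a2 ∧ ¬¬a4   — absorption
= ¬a2 ∧ a2 ∨ ¬a2 ∧ a2 ∧ a4   — double negation
= ¬a2 ∧ a2   — absorption
= False   — complement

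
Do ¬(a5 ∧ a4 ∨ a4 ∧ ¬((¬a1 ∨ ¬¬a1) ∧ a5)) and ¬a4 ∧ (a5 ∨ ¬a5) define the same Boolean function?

E1: ¬(a5 ∧ a4 ∨ a4 ∧ ¬((¬a1 ∨ ¬¬a1) ∧ a5))
    = ¬(a5 ∧ a4 ∨ a4 ∧ ¬((¬a1 ∨ a1) ∧ a5))   [double negation]
    = ¬(a5 ∧ a4 ∨ a4 ∧ ¬a5)   [complement / identity]
    = ¬a4   [distribution]
E2: ¬a4 ∧ (a5 ∨ ¬a5)
    = ¬a4   [complement / identity]
Both reduce to ¬a4, so they are equivalent.

Yes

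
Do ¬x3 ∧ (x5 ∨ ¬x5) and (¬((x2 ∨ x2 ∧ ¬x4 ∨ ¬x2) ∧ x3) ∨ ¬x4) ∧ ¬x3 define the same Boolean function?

Yes

E1: ¬x3 ∧ (x5 ∨ ¬x5)
    = ¬x3   [complement / identity]
E2: (¬((x2 ∨ x2 ∧ ¬x4 ∨ ¬x2) ∧ x3) ∨ ¬x4) ∧ ¬x3
    = (¬((x2 ∨ ¬x2) ∧ x3) ∨ ¬x4) ∧ ¬x3   [absorption]
    = (¬x3 ∨ ¬x4) ∧ ¬x3   [complement / identity]
    = ¬x3   [absorption]
Both reduce to ¬x3, so they are equivalent.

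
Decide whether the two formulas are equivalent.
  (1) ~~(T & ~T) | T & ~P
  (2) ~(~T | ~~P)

E1: ~~(T & ~T) | T & ~P
    = T & ~T | T & ~P   — double negation
    = T & ~P   — complement / identity
E2: ~(~T | ~~P)
    = T & ~P   — De Morgan
Both reduce to T & ~P, so they are equivalent.

Yes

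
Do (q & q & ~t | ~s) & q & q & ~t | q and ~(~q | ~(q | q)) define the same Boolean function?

E1: (q & q & ~t | ~s) & q & q & ~t | q
    = q & q & ~t | q   (absorption)
    = q & ~t | q   (idempotence)
    = q   (absorption)
E2: ~(~q | ~(q | q))
    = ~(~q | ~q)   (idempotence)
    = ~~q   (idempotence)
    = q   (double negation)
Both reduce to q, so they are equivalent.

Yes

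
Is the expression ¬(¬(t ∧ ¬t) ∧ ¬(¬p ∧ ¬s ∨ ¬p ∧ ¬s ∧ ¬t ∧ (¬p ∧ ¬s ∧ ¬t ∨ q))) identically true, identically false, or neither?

¬(¬(t ∧ ¬t) ∧ ¬(¬p ∧ ¬s ∨ ¬p ∧ ¬s ∧ ¬t ∧ (¬p ∧ ¬s ∧ ¬t ∨ q)))
= ¬(¬(t ∧ ¬t) ∧ ¬(¬p ∧ ¬s ∨ ¬p ∧ ¬s ∧ ¬t))   (absorption)
= ¬(¬(t ∧ ¬t) ∧ ¬(¬p ∧ ¬s))   (absorption)
= t ∧ ¬t ∨ ¬p ∧ ¬s   (De Morgan)
= ¬p ∧ ¬s   (complement / identity)
This depends on p, s, so it is not a constant.

neither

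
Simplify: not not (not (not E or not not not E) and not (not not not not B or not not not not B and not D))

not not (not (not E or not not not E) and not (not not not not B or not not not not B and not D))
= not not (not (not E or not E) and not (not not not not B or not not not not B and not D))   (double negation)
= not not (not (not E or not E) and not not not not not B)   (absorption)
= not (not E or not E or not not not not B)   (De Morgan)
= not (not E or not not not not B)   (idempotence)
= E and not not not B   (De Morgan)
= E and not B   (double negation)

E and not B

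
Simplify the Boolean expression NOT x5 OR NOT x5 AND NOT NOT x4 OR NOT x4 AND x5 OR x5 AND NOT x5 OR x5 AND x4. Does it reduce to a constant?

TRUE

NOT x5 OR NOT x5 AND NOT NOT x4 OR NOT x4 AND x5 OR x5 AND NOT x5 OR x5 AND x4
= NOT x5 OR NOT x5 AND NOT NOT x4 OR NOT x4 AND x5 OR x5 AND x4   — complement / identity
= NOT x5 OR NOT x5 AND NOT NOT x4 OR x5   — distribution
= NOT x5 OR NOT x5 AND x4 OR x5   — double negation
= NOT x5 OR x5   — absorption
= TRUE   — complement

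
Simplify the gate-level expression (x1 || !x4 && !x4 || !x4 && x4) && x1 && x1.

(x1 || !x4 && !x4 || !x4 && x4) && x1 && x1
= (x1 || !x4 && !x4 || !x4 && x4) && x1   (idempotence)
= (x1 || !x4) && x1   (distribution)
= x1   (absorption)

x1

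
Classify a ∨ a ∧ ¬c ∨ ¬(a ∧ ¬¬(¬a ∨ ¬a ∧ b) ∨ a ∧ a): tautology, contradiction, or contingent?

a ∨ a ∧ ¬c ∨ ¬(a ∧ ¬¬(¬a ∨ ¬a ∧ b) ∨ a ∧ a)
= a ∨ a ∧ ¬c ∨ ¬(a ∧ ¬¬¬a ∨ a ∧ a)
= a ∨ a ∧ ¬c ∨ ¬(a ∧ ¬a ∨ a ∧ a)
= a ∨ ¬(a ∧ ¬a ∨ a ∧ a)
= a ∨ ¬a
= True

tautology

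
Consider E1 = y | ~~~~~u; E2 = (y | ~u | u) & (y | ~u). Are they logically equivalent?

E1: y | ~~~~~u
    = y | ~~~u   (double negation)
    = y | ~u   (double negation)
E2: (y | ~u | u) & (y | ~u)
    = y | ~u   (absorption)
Both reduce to y | ~u, so they are equivalent.

Yes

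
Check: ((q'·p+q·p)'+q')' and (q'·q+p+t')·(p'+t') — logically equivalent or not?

E1: ((q'·p+q·p)'+q')'
    = (p'+q')'   — distribution
    = p·q   — De Morgan
E2: (q'·q+p+t')·(p'+t')
    = (p+t')·(p'+t')   — complement / identity
    = t'+p·p'   — distribution
    = t'   — complement / identity
These differ: at p=0, q=0, t=0, E1 = 0 but E2 = 1.

No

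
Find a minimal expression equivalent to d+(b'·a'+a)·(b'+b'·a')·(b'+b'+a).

d+(b'·a'+a)·(b'+b'·a')·(b'+b'+a)
= d+(b'·a'+a·b')·(b'+b'+a)   — distribution
= d+(b'·a'+a·b')·(b'+a)   — idempotence
= d+b'·(b'+a)   — distribution
= d+b'   — absorption

d+b'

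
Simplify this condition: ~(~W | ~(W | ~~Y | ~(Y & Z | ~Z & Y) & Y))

~(~W | ~(W | ~~Y | ~(Y & Z | ~Z & Y) & Y))
= ~(~W | ~(W | ~~Y | ~Y & Y))   [distribution]
= ~(~W | ~(W | Y | ~Y & Y))   [double negation]
= ~(~W | ~(W | Y))   [complement / identity]
= W & (W | Y)   [De Morgan]
= W   [absorption]

W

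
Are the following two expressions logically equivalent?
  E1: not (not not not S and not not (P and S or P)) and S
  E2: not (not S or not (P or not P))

E1: not (not not not S and not not (P and S or P)) and S
    = (not not S or not (P and S or P)) and S   (De Morgan)
    = (S or not (P and S or P)) and S   (double negation)
    = (S or not P) and S   (absorption)
    = S   (absorption)
E2: not (not S or not (P or not P))
    = S and (P or not P)   (De Morgan)
    = S   (complement / identity)
Both reduce to S, so they are equivalent.

Yes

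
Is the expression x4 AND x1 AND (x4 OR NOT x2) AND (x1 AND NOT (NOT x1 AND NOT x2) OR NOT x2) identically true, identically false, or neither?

neither

x4 AND x1 AND (x4 OR NOT x2) AND (x1 AND NOT (NOT x1 AND NOT x2) OR NOT x2)
= x4 AND x1 AND (x4 OR NOT x2) AND (x1 AND (x1 OR x2) OR NOT x2)   — De Morgan
= x4 AND x1 AND (x4 AND x1 AND (x1 OR x2) OR NOT x2)   — distribution
= x4 AND x1 AND (x4 AND x1 OR NOT x2)   — absorption
= x4 AND x1   — absorption
This depends on x1, x4, so it is not a constant.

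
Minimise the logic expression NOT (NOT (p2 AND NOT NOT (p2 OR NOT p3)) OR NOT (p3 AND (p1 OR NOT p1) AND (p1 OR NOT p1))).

p2 AND p3

NOT (NOT (p2 AND NOT NOT (p2 OR NOT p3)) OR NOT (p3 AND (p1 OR NOT p1) AND (p1 OR NOT p1)))
= NOT (NOT (p2 AND (p2 OR NOT p3)) OR NOT (p3 AND (p1 OR NOT p1) AND (p1 OR NOT p1)))   (double negation)
= NOT (NOT (p2 AND (p2 OR NOT p3)) OR NOT (p3 AND (p1 OR NOT p1)))   (idempotence)
= p2 AND (p2 OR NOT p3) AND p3 AND (p1 OR NOT p1)   (De Morgan)
= p2 AND p3 AND (p1 OR NOT p1)   (absorption)
= p2 AND p3   (complement / identity)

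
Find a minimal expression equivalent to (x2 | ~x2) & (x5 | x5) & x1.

x5 & x1

(x2 | ~x2) & (x5 | x5) & x1
= (x5 | x5) & x1   [complement / identity]
= x5 & x1   [idempotence]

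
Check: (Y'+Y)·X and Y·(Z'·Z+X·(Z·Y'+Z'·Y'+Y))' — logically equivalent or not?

E1: (Y'+Y)·X
    = X   — complement / identity
E2: Y·(Z'·Z+X·(Z·Y'+Z'·Y'+Y))'
    = Y·(Z'·Z+X·(Y'+Y))'   — distribution
    = Y·(X·(Y'+Y))'   — complement / identity
    = Y·X'   — complement / identity
These differ: at X=1, Y=0, Z=0, E1 = 1 but E2 = 0.

No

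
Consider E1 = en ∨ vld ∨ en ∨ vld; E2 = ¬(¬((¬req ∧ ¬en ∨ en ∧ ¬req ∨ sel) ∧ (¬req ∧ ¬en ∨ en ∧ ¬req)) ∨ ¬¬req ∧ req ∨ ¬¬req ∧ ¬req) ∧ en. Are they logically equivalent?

E1: en ∨ vld ∨ en ∨ vld
    = en ∨ vld   (idempotence)
E2: ¬(¬((¬req ∧ ¬en ∨ en ∧ ¬req ∨ sel) ∧ (¬req ∧ ¬en ∨ en ∧ ¬req)) ∨ ¬¬req ∧ req ∨ ¬¬req ∧ ¬req) ∧ en
    = ¬(¬((¬req ∧ ¬en ∨ en ∧ ¬req ∨ sel) ∧ (¬req ∧ ¬en ∨ en ∧ ¬req)) ∨ ¬¬req) ∧ en   (distribution)
    = ¬(¬(¬req ∧ ¬en ∨ en ∧ ¬req) ∨ ¬¬req) ∧ en   (absorption)
    = ¬(¬¬req ∨ ¬¬req) ∧ en   (distribution)
    = ¬¬¬req ∧ en   (idempotence)
    = ¬req ∧ en   (double negation)
These differ: at en=0, req=1, sel=0, vld=1, E1 = 1 but E2 = 0.

No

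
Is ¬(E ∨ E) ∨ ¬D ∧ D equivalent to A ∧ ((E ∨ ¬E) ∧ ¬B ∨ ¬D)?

No

E1: ¬(E ∨ E) ∨ ¬D ∧ D
    = ¬E ∨ ¬D ∧ D   [idempotence]
    = ¬E   [complement / identity]
E2: A ∧ ((E ∨ ¬E) ∧ ¬B ∨ ¬D)
    = A ∧ (¬B ∨ ¬D)   [complement / identity]
These differ: at A=0, B=1, D=0, E=0, E1 = 1 but E2 = 0.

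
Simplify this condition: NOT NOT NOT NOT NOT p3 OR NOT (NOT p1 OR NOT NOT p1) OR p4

NOT NOT NOT NOT NOT p3 OR NOT (NOT p1 OR NOT NOT p1) OR p4
= NOT NOT NOT p3 OR NOT (NOT p1 OR NOT NOT p1) OR p4
= NOT p3 OR NOT (NOT p1 OR NOT NOT p1) OR p4
= NOT p3 OR p1 AND NOT p1 OR p4
= NOT p3 OR p4

NOT p3 OR p4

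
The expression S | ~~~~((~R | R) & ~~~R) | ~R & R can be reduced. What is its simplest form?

S | ~R

S | ~~~~((~R | R) & ~~~R) | ~R & R
= S | ~~((~R | R) & ~~~R) | ~R & R
= S | ~~~~~R | ~R & R
= S | ~~~~~R
= S | ~~~R
= S | ~R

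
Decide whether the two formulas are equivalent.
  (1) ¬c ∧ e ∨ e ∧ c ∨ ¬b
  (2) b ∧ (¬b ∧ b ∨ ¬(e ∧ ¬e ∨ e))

No

E1: ¬c ∧ e ∨ e ∧ c ∨ ¬b
    = e ∨ ¬b   (distribution)
E2: b ∧ (¬b ∧ b ∨ ¬(e ∧ ¬e ∨ e))
    = b ∧ (¬b ∧ b ∨ ¬e)   (complement / identity)
    = b ∧ ¬e   (complement / identity)
These differ: at b=0, c=0, e=0, E1 = 1 but E2 = 0.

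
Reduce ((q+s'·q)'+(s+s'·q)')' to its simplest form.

q

((q+s'·q)'+(s+s'·q)')'
= (q+s'·q)·(s+s'·q)   (De Morgan)
= q·s+s'·q   (distribution)
= q   (distribution)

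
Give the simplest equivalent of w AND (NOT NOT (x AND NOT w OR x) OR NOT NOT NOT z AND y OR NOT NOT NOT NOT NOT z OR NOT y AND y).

w AND (NOT NOT (x AND NOT w OR x) OR NOT NOT NOT z AND y OR NOT NOT NOT NOT NOT z OR NOT y AND y)
= w AND (x AND NOT w OR x OR NOT NOT NOT z AND y OR NOT NOT NOT NOT NOT z OR NOT y AND y)   [double negation]
= w AND (x AND NOT w OR x OR NOT NOT NOT z AND y OR NOT NOT NOT z OR NOT y AND y)   [double negation]
= w AND (x AND NOT w OR x OR NOT NOT NOT z OR NOT y AND y)   [absorption]
= w AND (x AND NOT w OR x OR NOT NOT NOT z)   [complement / identity]
= w AND (x OR NOT NOT NOT z)   [absorption]
= w AND (x OR NOT z)   [double negation]

w AND (x OR NOT z)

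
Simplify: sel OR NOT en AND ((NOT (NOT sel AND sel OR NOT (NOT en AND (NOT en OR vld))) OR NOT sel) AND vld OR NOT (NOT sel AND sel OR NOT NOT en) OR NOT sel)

sel OR NOT en AND ((NOT (NOT sel AND sel OR NOT (NOT en AND (NOT en OR vld))) OR NOT sel) AND vld OR NOT (NOT sel AND sel OR NOT NOT en) OR NOT sel)
= sel OR NOT en AND ((NOT (NOT sel AND sel OR NOT NOT en) OR NOT sel) AND vld OR NOT (NOT sel AND sel OR NOT NOT en) OR NOT sel)   (absorption)
= sel OR NOT en AND (NOT (NOT sel AND sel OR NOT NOT en) OR NOT sel)   (absorption)
= sel OR NOT en AND (NOT NOT NOT en OR NOT sel)   (complement / identity)
= sel OR NOT en AND (NOT en OR NOT sel)   (double negation)
= sel OR NOT en   (absorption)

sel OR NOT en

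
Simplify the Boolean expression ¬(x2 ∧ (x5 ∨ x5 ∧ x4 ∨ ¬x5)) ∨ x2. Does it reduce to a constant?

True

¬(x2 ∧ (x5 ∨ x5 ∧ x4 ∨ ¬x5)) ∨ x2
= ¬(x2 ∧ (x5 ∨ ¬x5)) ∨ x2
= ¬x2 ∨ x2
= True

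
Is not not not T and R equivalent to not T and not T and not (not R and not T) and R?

E1: not not not T and R
    = not T and R   (double negation)
E2: not T and not T and not (not R and not T) and R
    = not T and not T and (R or T) and R   (De Morgan)
    = not T and not T and R   (absorption)
    = not T and R   (idempotence)
Both reduce to not T and R, so they are equivalent.

Yes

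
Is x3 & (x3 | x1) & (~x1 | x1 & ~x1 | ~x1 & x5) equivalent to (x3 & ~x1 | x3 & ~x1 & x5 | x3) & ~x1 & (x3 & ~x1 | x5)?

Yes

E1: x3 & (x3 | x1) & (~x1 | x1 & ~x1 | ~x1 & x5)
    = x3 & (x3 | x1) & (~x1 | ~x1 & x5)   (complement / identity)
    = x3 & (x3 | x1) & ~x1   (absorption)
    = x3 & ~x1   (absorption)
E2: (x3 & ~x1 | x3 & ~x1 & x5 | x3) & ~x1 & (x3 & ~x1 | x5)
    = (x3 & ~x1 | x3) & ~x1 & (x3 & ~x1 | x5)   (absorption)
    = x3 & ~x1 & (x3 & ~x1 | x5)   (absorption)
    = x3 & ~x1   (absorption)
Both reduce to x3 & ~x1, so they are equivalent.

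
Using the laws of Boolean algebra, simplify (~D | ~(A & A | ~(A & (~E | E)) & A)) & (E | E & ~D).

(~D | ~A) & E

(~D | ~(A & A | ~(A & (~E | E)) & A)) & (E | E & ~D)
= (~D | ~(A & A | ~(A & (~E | E)) & A)) & E   [absorption]
= (~D | ~(A & A | ~A & A)) & E   [complement / identity]
= (~D | ~A) & E   [distribution]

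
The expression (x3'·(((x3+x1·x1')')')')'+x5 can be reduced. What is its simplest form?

(x3'·(((x3+x1·x1')')')')'+x5
= (x3'·((x3')')')'+x5   (complement / identity)
= (x3'·x3')'+x5   (double negation)
= (x3')'+x5   (idempotence)
= x3+x5   (double negation)

x3+x5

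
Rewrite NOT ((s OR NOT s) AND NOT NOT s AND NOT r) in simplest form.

NOT ((s OR NOT s) AND NOT NOT s AND NOT r)
= NOT (NOT NOT s AND NOT r)   [complement / identity]
= NOT s OR r   [De Morgan]

NOT s OR r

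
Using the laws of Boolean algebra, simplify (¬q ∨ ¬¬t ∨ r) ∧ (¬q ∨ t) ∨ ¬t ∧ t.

(¬q ∨ ¬¬t ∨ r) ∧ (¬q ∨ t) ∨ ¬t ∧ t
= (¬q ∨ ¬¬t ∨ r) ∧ (¬q ∨ t)   (complement / identity)
= (¬q ∨ t ∨ r) ∧ (¬q ∨ t)   (double negation)
= ¬q ∨ t   (absorption)

¬q ∨ t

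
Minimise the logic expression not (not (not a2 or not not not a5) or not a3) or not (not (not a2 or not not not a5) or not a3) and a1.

not (not (not a2 or not not not a5) or not a3) or not (not (not a2 or not not not a5) or not a3) and a1
= not (not (not a2 or not not not a5) or not a3)   — absorption
= not (not (not a2 or not a5) or not a3)   — double negation
= (not a2 or not a5) and a3   — De Morgan

(not a2 or not a5) and a3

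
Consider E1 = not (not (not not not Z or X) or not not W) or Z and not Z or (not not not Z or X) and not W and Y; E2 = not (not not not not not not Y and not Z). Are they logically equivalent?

E1: not (not (not not not Z or X) or not not W) or Z and not Z or (not not not Z or X) and not W and Y
    = not (not (not not not Z or X) or not not W) or (not not not Z or X) and not W and Y   [complement / identity]
    = (not not not Z or X) and not W or (not not not Z or X) and not W and Y   [De Morgan]
    = (not not not Z or X) and not W   [absorption]
    = (not Z or X) and not W   [double negation]
E2: not (not not not not not not Y and not Z)
    = not (not not not not Y and not Z)   [double negation]
    = not (not not Y and not Z)   [double negation]
    = not Y or Z   [De Morgan]
These differ: at W=1, X=0, Y=0, Z=1, E1 = 0 but E2 = 1.

No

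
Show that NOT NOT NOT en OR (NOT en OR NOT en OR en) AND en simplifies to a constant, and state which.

NOT NOT NOT en OR (NOT en OR NOT en OR en) AND en
= NOT NOT NOT en OR (NOT en OR en) AND en   [idempotence]
= NOT en OR (NOT en OR en) AND en   [double negation]
= NOT en OR en   [complement / identity]
= TRUE   [complement]

TRUE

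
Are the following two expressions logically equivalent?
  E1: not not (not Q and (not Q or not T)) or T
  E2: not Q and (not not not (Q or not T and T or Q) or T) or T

Yes

E1: not not (not Q and (not Q or not T)) or T
    = not not not Q or T   — absorption
    = not Q or T   — double negation
E2: not Q and (not not not (Q or not T and T or Q) or T) or T
    = not Q and (not (Q or not T and T or Q) or T) or T   — double negation
    = not Q and (not (Q or Q) or T) or T   — complement / identity
    = not Q and (not Q or T) or T   — idempotence
    = not Q or T   — absorption
Both reduce to not Q or T, so they are equivalent.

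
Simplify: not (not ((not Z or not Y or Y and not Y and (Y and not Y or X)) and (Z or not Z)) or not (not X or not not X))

not (not ((not Z or not Y or Y and not Y and (Y and not Y or X)) and (Z or not Z)) or not (not X or not not X))
= not (not ((not Z or not Y or Y and not Y) and (Z or not Z)) or not (not X or not not X))   — absorption
= not (not ((not Z or not Y) and (Z or not Z)) or not (not X or not not X))   — complement / identity
= not (not ((not Z or not Y) and (Z or not Z)) or X and not X)   — De Morgan
= not not ((not Z or not Y) and (Z or not Z))   — complement / identity
= (not Z or not Y) and (Z or not Z)   — double negation
= not Z or not Y   — complement / identity

not Z or not Y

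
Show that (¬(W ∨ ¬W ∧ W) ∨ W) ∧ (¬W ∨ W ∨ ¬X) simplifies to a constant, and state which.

(¬(W ∨ ¬W ∧ W) ∨ W) ∧ (¬W ∨ W ∨ ¬X)
= (¬W ∨ W) ∧ (¬W ∨ W ∨ ¬X)
= ¬W ∨ W
= True

True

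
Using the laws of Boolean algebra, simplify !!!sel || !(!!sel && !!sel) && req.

!!!sel || !(!!sel && !!sel) && req
= !!!sel || !!!sel && req   — idempotence
= !!!sel   — absorption
= !sel   — double negation

!sel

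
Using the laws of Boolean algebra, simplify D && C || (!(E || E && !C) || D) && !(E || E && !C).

D && C || (!(E || E && !C) || D) && !(E || E && !C)
= D && C || !(E || E && !C)   (absorption)
= D && C || !E   (absorption)

D && C || !E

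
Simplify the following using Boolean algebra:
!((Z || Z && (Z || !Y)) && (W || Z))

!Z

!((Z || Z && (Z || !Y)) && (W || Z))
= !(Z || Z && (Z || !Y) && W)   — distribution
= !(Z || Z && W)   — absorption
= !Z   — absorption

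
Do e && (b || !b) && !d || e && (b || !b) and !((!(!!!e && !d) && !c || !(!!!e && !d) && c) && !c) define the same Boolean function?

No

E1: e && (b || !b) && !d || e && (b || !b)
    = e && (b || !b)   (absorption)
    = e   (complement / identity)
E2: !((!(!!!e && !d) && !c || !(!!!e && !d) && c) && !c)
    = !(!(!!!e && !d) && !c)   (distribution)
    = !(!(!e && !d) && !c)   (double negation)
    = !e && !d || c   (De Morgan)
These differ: at b=0, c=1, d=0, e=0, E1 = 0 but E2 = 1.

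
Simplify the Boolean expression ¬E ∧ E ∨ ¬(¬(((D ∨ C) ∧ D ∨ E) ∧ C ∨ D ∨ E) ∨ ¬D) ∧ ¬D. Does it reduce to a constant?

False

¬E ∧ E ∨ ¬(¬(((D ∨ C) ∧ D ∨ E) ∧ C ∨ D ∨ E) ∨ ¬D) ∧ ¬D
= ¬E ∧ E ∨ ¬(¬((D ∨ E) ∧ C ∨ D ∨ E) ∨ ¬D) ∧ ¬D   [absorption]
= ¬(¬((D ∨ E) ∧ C ∨ D ∨ E) ∨ ¬D) ∧ ¬D   [complement / identity]
= ((D ∨ E) ∧ C ∨ D ∨ E) ∧ D ∧ ¬D   [De Morgan]
= (D ∨ E) ∧ D ∧ ¬D   [absorption]
= D ∧ ¬D   [absorption]
= False   [complement]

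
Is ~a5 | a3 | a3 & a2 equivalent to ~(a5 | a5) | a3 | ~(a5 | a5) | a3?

Yes

E1: ~a5 | a3 | a3 & a2
    = ~a5 | a3   (absorption)
E2: ~(a5 | a5) | a3 | ~(a5 | a5) | a3
    = ~(a5 | a5) | a3   (idempotence)
    = ~a5 | a3   (idempotence)
Both reduce to ~a5 | a3, so they are equivalent.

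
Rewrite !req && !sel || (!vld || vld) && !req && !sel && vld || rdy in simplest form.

!req && !sel || (!vld || vld) && !req && !sel && vld || rdy
= !req && !sel || !req && !sel && vld || rdy   — complement / identity
= !req && !sel || rdy   — absorption

!req && !sel || rdy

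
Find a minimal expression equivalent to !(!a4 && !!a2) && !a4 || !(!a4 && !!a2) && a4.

a4 || !a2

!(!a4 && !!a2) && !a4 || !(!a4 && !!a2) && a4
= !(!a4 && !!a2)
= a4 || !a2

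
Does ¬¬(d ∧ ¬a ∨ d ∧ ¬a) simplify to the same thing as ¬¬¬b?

E1: ¬¬(d ∧ ¬a ∨ d ∧ ¬a)
    = d ∧ ¬a ∨ d ∧ ¬a
    = d ∧ ¬a
E2: ¬¬¬b
    = ¬b
These differ: at a=0, b=0, d=0, E1 = 0 but E2 = 1.

No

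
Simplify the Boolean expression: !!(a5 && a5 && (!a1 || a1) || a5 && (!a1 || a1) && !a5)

a5

!!(a5 && a5 && (!a1 || a1) || a5 && (!a1 || a1) && !a5)
= !!(a5 && (!a1 || a1))   — distribution
= a5 && (!a1 || a1)   — double negation
= a5   — complement / identity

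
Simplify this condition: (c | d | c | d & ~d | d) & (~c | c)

(c | d | c | d & ~d | d) & (~c | c)
= (c | d | c | d) & (~c | c)   (complement / identity)
= c | d | c | d   (complement / identity)
= c | d   (idempotence)

c | d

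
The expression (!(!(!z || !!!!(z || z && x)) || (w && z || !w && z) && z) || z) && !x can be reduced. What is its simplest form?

(!(!(!z || !!!!(z || z && x)) || (w && z || !w && z) && z) || z) && !x
= (!(!(!z || !!!!z) || (w && z || !w && z) && z) || z) && !x
= (!(!(!z || !!!!z) || z && z) || z) && !x
= (!(!(!z || !!z) || z && z) || z) && !x
= (!(z && !z || z && z) || z) && !x
= (!z || z) && !x
= !x

!x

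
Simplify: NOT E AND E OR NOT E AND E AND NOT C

NOT E AND E OR NOT E AND E AND NOT C
= NOT E AND E   [absorption]
= FALSE   [complement]

FALSE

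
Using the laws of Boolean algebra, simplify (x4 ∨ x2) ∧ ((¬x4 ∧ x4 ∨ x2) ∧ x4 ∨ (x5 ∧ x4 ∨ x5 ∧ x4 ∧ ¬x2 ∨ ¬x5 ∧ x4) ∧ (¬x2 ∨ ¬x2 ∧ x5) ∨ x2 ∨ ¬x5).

(x4 ∨ x2) ∧ ((¬x4 ∧ x4 ∨ x2) ∧ x4 ∨ (x5 ∧ x4 ∨ x5 ∧ x4 ∧ ¬x2 ∨ ¬x5 ∧ x4) ∧ (¬x2 ∨ ¬x2 ∧ x5) ∨ x2 ∨ ¬x5)
= (x4 ∨ x2) ∧ ((¬x4 ∧ x4 ∨ x2) ∧ x4 ∨ (x5 ∧ x4 ∨ ¬x5 ∧ x4) ∧ (¬x2 ∨ ¬x2 ∧ x5) ∨ x2 ∨ ¬x5)   — absorption
= (x4 ∨ x2) ∧ ((¬x4 ∧ x4 ∨ x2) ∧ x4 ∨ x4 ∧ (¬x2 ∨ ¬x2 ∧ x5) ∨ x2 ∨ ¬x5)   — distribution
= (x4 ∨ x2) ∧ (x2 ∧ x4 ∨ x4 ∧ (¬x2 ∨ ¬x2 ∧ x5) ∨ x2 ∨ ¬x5)   — complement / identity
= (x4 ∨ x2) ∧ (x2 ∧ x4 ∨ x4 ∧ ¬x2 ∨ x2 ∨ ¬x5)   — absorption
= (x4 ∨ x2) ∧ (x4 ∨ x2 ∨ ¬x5)   — distribution
= x4 ∨ x2   — absorption

x4 ∨ x2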